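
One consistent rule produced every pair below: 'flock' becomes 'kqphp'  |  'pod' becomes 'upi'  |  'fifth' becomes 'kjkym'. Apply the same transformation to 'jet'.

The shift depends on letter class: consonant f→k is +5, but vowel o→p is +1. The rule splits by letter class: vowels +1, consonants +5.
For jet: j(cons)+5=o, e(vowel)+1=f, t(cons)+5=y.

ofy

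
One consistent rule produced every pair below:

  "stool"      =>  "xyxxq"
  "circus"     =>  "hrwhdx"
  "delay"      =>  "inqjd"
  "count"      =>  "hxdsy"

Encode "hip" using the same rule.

The shift depends on letter class: consonant s→x is +5, but vowel o→x is +9. Vowels shift forward by 9 and consonants shift forward by 5.
Applying it to hip: h(cons)+5=m, i(vowel)+9=r, p(cons)+5=u.

mru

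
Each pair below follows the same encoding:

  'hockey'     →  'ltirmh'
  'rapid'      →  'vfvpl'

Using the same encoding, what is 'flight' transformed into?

jqonpc

Each letter shifts forward by (position + 4), i.e. 4, 5, 6, … — the shift grows by one for each successive letter.
For flight: f+4=j, l+5=q, i+6=o, g+7=n, h+8=p, t+9=c.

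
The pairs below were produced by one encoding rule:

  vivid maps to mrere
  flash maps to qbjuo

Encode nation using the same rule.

wxrcjw

The word is reversed, then every letter is shifted forward by 9.
On nation: reverse → noitan; then shift: n+9=w, o+9=x, i+9=r, t+9=c, a+9=j, n+9=w.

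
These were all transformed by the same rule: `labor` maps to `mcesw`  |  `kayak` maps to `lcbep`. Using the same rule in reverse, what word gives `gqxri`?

found

In labor: l→m is +1, a→c is +2, b→e is +3, o→s is +4 — the shift increases by 1 each position. Each letter shifts forward by (position + 1), i.e. 1, 2, 3, … — the shift grows by one for each successive letter.
Decoding gqxri: g−1=f, q−2=o, x−3=u, r−4=n, i−5=d.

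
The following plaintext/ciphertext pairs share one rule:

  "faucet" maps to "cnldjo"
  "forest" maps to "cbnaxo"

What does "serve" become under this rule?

The output letters match the input read backwards, each shifted +9: faucet reversed is tecuaf. The word is reversed, then every letter is shifted forward by 9.
For serve: reverse → evres; then shift: e+9=n, v+9=e, r+9=a, e+9=n, s+9=b.

neanb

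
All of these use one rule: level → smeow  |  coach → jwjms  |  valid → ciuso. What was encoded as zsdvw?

In level: l→s is +7, e→m is +8, v→e is +9, e→o is +10 — the shift increases by 1 each position. The shift increases by 1 at each position, starting from +7: 7, 8, 9, ….
Reversing it on zsdvw: z−7=s, s−8=k, d−9=u, v−10=l, w−11=l.

skull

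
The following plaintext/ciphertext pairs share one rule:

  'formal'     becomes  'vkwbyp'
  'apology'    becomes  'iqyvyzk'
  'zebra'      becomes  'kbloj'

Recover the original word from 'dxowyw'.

The output letters match the input read backwards, each shifted +10: formal reversed is lamrof. Read the word backwards and shift each letter +10.
Undoing it on dxowyw: shift back: d−10=t, x−10=n, o−10=e, w−10=m, y−10=o, w−10=m → tnemom; then reverse → moment.

moment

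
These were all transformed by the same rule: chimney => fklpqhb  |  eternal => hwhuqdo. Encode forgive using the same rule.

Compare letters: c→f is +3, h→k is +3, i→l is +3 — a constant shift. Each letter is shifted forward by 3 in the alphabet (a Caesar shift of +3).
On forgive: f+3=i, o+3=r, r+3=u, g+3=j, i+3=l, v+3=y, e+3=h.

irujlyh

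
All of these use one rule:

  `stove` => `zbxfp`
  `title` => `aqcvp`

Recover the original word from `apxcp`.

In stove: s→z is +7, t→b is +8, o→x is +9, v→f is +10 — the shift increases by 1 each position. Each letter shifts forward by (position + 7), i.e. 7, 8, 9, … — the shift grows by one for each successive letter.
Undoing it on apxcp: a−7=t, p−8=h, x−9=o, c−10=s, p−11=e.

those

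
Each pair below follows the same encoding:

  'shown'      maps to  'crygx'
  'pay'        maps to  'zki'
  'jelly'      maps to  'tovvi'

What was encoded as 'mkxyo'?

This is a Caesar cipher with shift 10.
Reversing it on mkxyo: m−10=c, k−10=a, x−10=n, y−10=o, o−10=e.

canoe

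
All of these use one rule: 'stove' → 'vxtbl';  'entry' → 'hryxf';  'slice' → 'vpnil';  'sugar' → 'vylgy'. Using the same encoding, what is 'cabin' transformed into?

fegou

In stove: s→v is +3, t→x is +4, o→t is +5, v→b is +6 — the shift increases by 1 each position. The shift increases by 1 at each position, starting from +3: 3, 4, 5, ….
For cabin: c+3=f, a+4=e, b+5=g, i+6=o, n+7=u.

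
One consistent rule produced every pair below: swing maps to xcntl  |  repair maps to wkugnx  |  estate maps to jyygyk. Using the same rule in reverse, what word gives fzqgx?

It's a Vigenère-style cipher with numeric key [5,6]: position i shifts by key[i mod 2].
Decoding fzqgx: f−5=a, z−6=t, q−5=l, g−6=a, x−5=s.

atlas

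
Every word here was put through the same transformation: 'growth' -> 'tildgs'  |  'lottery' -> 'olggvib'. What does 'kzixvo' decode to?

Each pair mirrors across the alphabet (g↔t, r↔i, o↔l): positions sum to 25. Letters are reflected about the middle of the alphabet (position → 25−position): Atbash.
Undoing it on kzixvo: k↔p, z↔a, i↔r, x↔c, v↔e, o↔l.

parcel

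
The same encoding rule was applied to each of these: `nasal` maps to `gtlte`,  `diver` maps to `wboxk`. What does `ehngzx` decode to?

lounge

Compare letters: n→g is +19, a→t is +19, s→l is +19 — a constant shift. It's a constant shift of +19 (ROT19).
Undoing it on ehngzx: e−19=l, h−19=o, n−19=u, g−19=n, z−19=g, x−19=e.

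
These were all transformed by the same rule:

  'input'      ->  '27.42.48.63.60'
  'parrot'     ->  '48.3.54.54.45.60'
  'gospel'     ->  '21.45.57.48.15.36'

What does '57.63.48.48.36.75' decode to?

supply

i(#9)→27 and n(#14)→42: differences scale by 3, so n = 3·pos + 0. The formula is n = 3×(alphabet index, a=1).
Undoing it on 57.63.48.48.36.75: 57→(57−0)÷3=19=s, 63→(63−0)÷3=21=u, 48→(48−0)÷3=16=p, 48→(48−0)÷3=16=p, 36→(36−0)÷3=12=l, 75→(75−0)÷3=25=y.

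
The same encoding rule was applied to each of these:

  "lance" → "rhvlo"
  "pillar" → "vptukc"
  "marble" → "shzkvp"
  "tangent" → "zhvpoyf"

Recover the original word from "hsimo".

blade

In lance: l→r is +6, a→h is +7, n→v is +8, c→l is +9 — the shift increases by 1 each position. The shift increases by 1 at each position, starting from +6: 6, 7, 8, ….
Reversing it on hsimo: h−6=b, s−7=l, i−8=a, m−9=d, o−10=e.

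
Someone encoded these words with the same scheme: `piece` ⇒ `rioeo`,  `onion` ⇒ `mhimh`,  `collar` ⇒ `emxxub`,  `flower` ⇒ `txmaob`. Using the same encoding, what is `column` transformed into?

p(15)→r(17) and i(8)→i(8) fit y≡5x+20 (mod 26); the inverse of 5 mod 26 is 21. This is an affine cipher: with a=0,…,z=25, each position x becomes (5x+20) mod 26.
On column: c(2)→5·2+20≡4=e; o(14)→5·14+20≡12=m; l(11)→5·11+20≡23=x; u(20)→5·20+20≡16=q; m(12)→5·12+20≡2=c; n(13)→5·13+20≡7=h (all mod 26).

emxqch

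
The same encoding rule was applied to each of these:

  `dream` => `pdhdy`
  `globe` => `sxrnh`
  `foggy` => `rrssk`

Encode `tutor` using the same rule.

fxfrd

The shift depends on letter class: consonant d→p is +12, but vowel e→h is +3. The rule splits by letter class: vowels +3, consonants +12.
Applying it to tutor: t(cons)+12=f, u(vowel)+3=x, t(cons)+12=f, o(vowel)+3=r, r(cons)+12=d.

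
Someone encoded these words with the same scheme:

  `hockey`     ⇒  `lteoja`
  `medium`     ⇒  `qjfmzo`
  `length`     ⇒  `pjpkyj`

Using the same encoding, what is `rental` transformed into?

vjpxfn

Shifts by position in hockey: pos 0: h→l (+4), pos 1: o→t (+5), pos 2: c→e (+2), pos 3: k→o (+4), pos 4: e→j (+5), pos 5: y→a (+2) — repeating every 3. A repeating key of period 3 is used — shifts +4, +5, +2 over and over.
For rental: r+4=v, e+5=j, n+2=p, t+4=x, a+5=f, l+2=n.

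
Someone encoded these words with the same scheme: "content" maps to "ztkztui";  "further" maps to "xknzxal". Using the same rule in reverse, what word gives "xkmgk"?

eager

The output letters match the input read backwards, each shifted +6: content reversed is tnetnoc. Two steps: reverse the string, then apply a Caesar shift of +6.
Decoding xkmgk: shift back: x−6=r, k−6=e, m−6=g, g−6=a, k−6=e → regae; then reverse → eager.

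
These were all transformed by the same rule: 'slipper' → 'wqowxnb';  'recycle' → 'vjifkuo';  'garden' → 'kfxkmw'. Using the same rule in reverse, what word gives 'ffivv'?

bacon

In slipper: s→w is +4, l→q is +5, i→o is +6, p→w is +7 — the shift increases by 1 each position. The shift increases by 1 at each position, starting from +4: 4, 5, 6, ….
Undoing it on ffivv: f−4=b, f−5=a, i−6=c, v−7=o, v−8=n.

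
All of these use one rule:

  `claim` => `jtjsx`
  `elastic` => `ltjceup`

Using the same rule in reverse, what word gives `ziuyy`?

The shift increases by 1 at each position, starting from +7: 7, 8, 9, ….
Undoing it on ziuyy: z−7=s, i−8=a, u−9=l, y−10=o, y−11=n.

salon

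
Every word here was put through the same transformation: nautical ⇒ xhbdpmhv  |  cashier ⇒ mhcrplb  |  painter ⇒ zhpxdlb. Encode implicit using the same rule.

pwzvpmpd

The shift depends on letter class: consonant n→x is +10, but vowel a→h is +7. Two shifts are in play — +7 for a/e/i/o/u, +10 for every other letter.
For implicit: i(vowel)+7=p, m(cons)+10=w, p(cons)+10=z, l(cons)+10=v, i(vowel)+7=p, c(cons)+10=m, i(vowel)+7=p, t(cons)+10=d.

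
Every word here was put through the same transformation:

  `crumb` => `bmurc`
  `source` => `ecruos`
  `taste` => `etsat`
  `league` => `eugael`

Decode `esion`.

The output letters match the input read backwards: crumb reversed is bmurc. It's just the letters in reverse order.
Decoding esion: then reverse → noise.

noise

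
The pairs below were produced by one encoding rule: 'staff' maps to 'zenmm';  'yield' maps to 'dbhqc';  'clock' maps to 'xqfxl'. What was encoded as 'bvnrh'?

s(18)→z(25) and t(19)→e(4) fit y≡5x+13 (mod 26); the inverse of 5 mod 26 is 21. Treating letters as 0–25, the rule is x ↦ 5x + 13 (mod 26).
Decoding bvnrh: b(1)→21·(1−13)≡8=i; v(21)→21·(21−13)≡12=m; n(13)→21·(13−13)≡0=a; r(17)→21·(17−13)≡6=g; h(7)→21·(7−13)≡4=e (all mod 26).

image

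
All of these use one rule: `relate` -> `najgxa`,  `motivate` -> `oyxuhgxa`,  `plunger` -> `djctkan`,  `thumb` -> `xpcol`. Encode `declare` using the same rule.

This is an affine cipher: with a=0,…,z=25, each position x becomes (5x+6) mod 26.
On declare: d(3)→5·3+6≡21=v; e(4)→5·4+6≡0=a; c(2)→5·2+6≡16=q; l(11)→5·11+6≡9=j; a(0)→5·0+6≡6=g; r(17)→5·17+6≡13=n; e(4)→5·4+6≡0=a (all mod 26).

vaqjgna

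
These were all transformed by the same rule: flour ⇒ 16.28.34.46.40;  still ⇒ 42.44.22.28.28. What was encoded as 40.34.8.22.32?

robin

f(#6)→16 and l(#12)→28: differences scale by 2, so n = 2·pos + 4. With a=1..z=26, the number is 2·pos + 4.
Undoing it on 40.34.8.22.32: 40→(40−4)÷2=18=r, 34→(34−4)÷2=15=o, 8→(8−4)÷2=2=b, 22→(22−4)÷2=9=i, 32→(32−4)÷2=14=n.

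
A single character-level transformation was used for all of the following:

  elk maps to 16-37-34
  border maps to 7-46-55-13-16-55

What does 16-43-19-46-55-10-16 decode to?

enforce

e(#5)→16 and l(#12)→37: differences scale by 3, so n = 3·pos + 1. Each letter becomes 3×(its alphabet position, a=1..z=26) + 1.
Decoding 16-43-19-46-55-10-16: 16→(16−1)÷3=5=e, 43→(43−1)÷3=14=n, 19→(19−1)÷3=6=f, 46→(46−1)÷3=15=o, 55→(55−1)÷3=18=r, 10→(10−1)÷3=3=c, 16→(16−1)÷3=5=e.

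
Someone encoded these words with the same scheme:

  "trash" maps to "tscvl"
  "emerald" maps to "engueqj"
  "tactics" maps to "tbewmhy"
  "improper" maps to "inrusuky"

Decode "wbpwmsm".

Each letter shifts forward by its position index (0, 1, 2, …) — the shift grows by one for each successive letter.
Undoing it on wbpwmsm: w−0=w, b−1=a, p−2=n, w−3=t, m−4=i, s−5=n, m−6=g.

wanting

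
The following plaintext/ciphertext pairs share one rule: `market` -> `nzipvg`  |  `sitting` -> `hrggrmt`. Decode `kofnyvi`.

Each letter is replaced by its mirror in the alphabet: a↔z, b↔y, c↔x, and so on (the Atbash cipher).
Undoing it on kofnyvi: k↔p, o↔l, f↔u, n↔m, y↔b, v↔e, i↔r.

plumber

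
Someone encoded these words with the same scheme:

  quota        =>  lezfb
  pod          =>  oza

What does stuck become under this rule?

The output letters match the input read backwards, each shifted +11: quota reversed is atouq. The word is reversed, then every letter is shifted forward by 11.
For stuck: reverse → kcuts; then shift: k+11=v, c+11=n, u+11=f, t+11=e, s+11=d.

vnfed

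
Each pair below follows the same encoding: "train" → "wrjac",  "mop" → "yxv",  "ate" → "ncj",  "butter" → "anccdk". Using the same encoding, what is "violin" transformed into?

The word is reversed, then every letter is shifted forward by 9.
On violin: reverse → niloiv; then shift: n+9=w, i+9=r, l+9=u, o+9=x, i+9=r, v+9=e.

wruxre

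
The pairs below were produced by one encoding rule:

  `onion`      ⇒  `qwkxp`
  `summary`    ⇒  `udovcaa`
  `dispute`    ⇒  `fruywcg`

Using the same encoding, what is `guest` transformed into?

It's a Vigenère-style cipher with numeric key [2,9]: position i shifts by key[i mod 2].
On guest: g+2=i, u+9=d, e+2=g, s+9=b, t+2=v.

idgbv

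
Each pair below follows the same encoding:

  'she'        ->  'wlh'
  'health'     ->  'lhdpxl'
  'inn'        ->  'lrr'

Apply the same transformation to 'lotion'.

prxlrr

The shift depends on letter class: consonant s→w is +4, but vowel e→h is +3. Vowels shift forward by 3 and consonants shift forward by 4.
On lotion: l(cons)+4=p, o(vowel)+3=r, t(cons)+4=x, i(vowel)+3=l, o(vowel)+3=r, n(cons)+4=r.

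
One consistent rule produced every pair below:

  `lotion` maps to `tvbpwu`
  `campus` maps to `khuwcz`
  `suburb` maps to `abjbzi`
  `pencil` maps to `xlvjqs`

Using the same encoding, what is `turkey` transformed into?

bbzrmf

Shifts by position in lotion: pos 0: l→t (+8), pos 1: o→v (+7), pos 2: t→b (+8), pos 3: i→p (+7) — repeating every 2. A repeating key of period 2 is used — shifts +8, +7 over and over.
For turkey: t+8=b, u+7=b, r+8=z, k+7=r, e+8=m, y+7=f.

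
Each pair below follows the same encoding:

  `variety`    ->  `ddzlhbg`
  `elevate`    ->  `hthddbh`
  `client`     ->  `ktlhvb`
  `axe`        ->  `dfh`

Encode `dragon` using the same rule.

lzdorv

The shift depends on letter class: consonant v→d is +8, but vowel a→d is +3. Vowels shift forward by 3 and consonants shift forward by 8.
On dragon: d(cons)+8=l, r(cons)+8=z, a(vowel)+3=d, g(cons)+8=o, o(vowel)+3=r, n(cons)+8=v.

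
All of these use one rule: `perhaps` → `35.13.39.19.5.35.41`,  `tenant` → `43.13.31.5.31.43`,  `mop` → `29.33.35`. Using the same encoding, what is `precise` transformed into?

35.39.13.9.21.41.13

Each letter becomes 2×(its alphabet position, a=1..z=26) + 3.
Applying it to precise: p=16→35, r=18→39, e=5→13, c=3→9, i=9→21, s=19→41, e=5→13.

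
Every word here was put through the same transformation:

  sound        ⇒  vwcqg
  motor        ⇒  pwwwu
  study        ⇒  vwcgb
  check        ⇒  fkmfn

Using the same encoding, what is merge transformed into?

The shift depends on letter class: consonant s→v is +3, but vowel o→w is +8. Vowels shift forward by 8 and consonants shift forward by 3.
On merge: m(cons)+3=p, e(vowel)+8=m, r(cons)+3=u, g(cons)+3=j, e(vowel)+8=m.

pmujm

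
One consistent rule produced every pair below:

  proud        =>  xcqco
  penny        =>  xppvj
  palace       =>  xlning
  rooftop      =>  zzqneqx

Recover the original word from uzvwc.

motor

A repeating key of period 3 is used — shifts +8, +11, +2 over and over.
Reversing it on uzvwc: u−8=m, z−11=o, v−2=t, w−8=o, c−11=r.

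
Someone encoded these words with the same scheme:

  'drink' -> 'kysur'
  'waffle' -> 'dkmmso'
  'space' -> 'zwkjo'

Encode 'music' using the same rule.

tezsj

The shift depends on letter class: consonant d→k is +7, but vowel i→s is +10. Vowels shift forward by 10 and consonants shift forward by 7.
For music: m(cons)+7=t, u(vowel)+10=e, s(cons)+7=z, i(vowel)+10=s, c(cons)+7=j.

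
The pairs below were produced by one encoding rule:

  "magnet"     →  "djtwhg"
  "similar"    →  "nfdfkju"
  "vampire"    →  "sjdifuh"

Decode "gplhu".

Treating letters as 0–25, the rule is x ↦ 19x + 9 (mod 26).
Reversing it on gplhu: g(6)→11·(6−9)≡19=t; p(15)→11·(15−9)≡14=o; l(11)→11·(11−9)≡22=w; h(7)→11·(7−9)≡4=e; u(20)→11·(20−9)≡17=r (all mod 26).

tower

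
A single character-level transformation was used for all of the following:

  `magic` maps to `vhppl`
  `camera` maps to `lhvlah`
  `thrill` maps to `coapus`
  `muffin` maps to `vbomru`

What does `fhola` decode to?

Shifts by position in magic: pos 0: m→v (+9), pos 1: a→h (+7), pos 2: g→p (+9), pos 3: i→p (+7) — repeating every 2. A repeating key of period 2 is used — shifts +9, +7 over and over.
Undoing it on fhola: f−9=w, h−7=a, o−9=f, l−7=e, a−9=r.

wafer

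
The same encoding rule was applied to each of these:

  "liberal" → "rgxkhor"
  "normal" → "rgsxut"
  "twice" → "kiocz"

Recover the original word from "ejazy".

study

The output letters match the input read backwards, each shifted +6: liberal reversed is larebil. Read the word backwards and shift each letter +6.
Undoing it on ejazy: shift back: e−6=y, j−6=d, a−6=u, z−6=t, y−6=s → yduts; then reverse → study.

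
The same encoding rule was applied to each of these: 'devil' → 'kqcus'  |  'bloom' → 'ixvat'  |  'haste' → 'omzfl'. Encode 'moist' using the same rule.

tapea

Shifts by position in devil: pos 0: d→k (+7), pos 1: e→q (+12), pos 2: v→c (+7), pos 3: i→u (+12) — repeating every 2. It's a Vigenère-style cipher with numeric key [7,12]: position i shifts by key[i mod 2].
On moist: m+7=t, o+12=a, i+7=p, s+12=e, t+7=a.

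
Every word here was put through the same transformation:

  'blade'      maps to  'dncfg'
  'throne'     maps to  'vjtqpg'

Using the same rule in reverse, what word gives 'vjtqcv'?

Compare letters: b→d is +2, l→n is +2, a→c is +2 — a constant shift. Every letter moves 2 places later in the alphabet, wrapping around z→a.
Reversing it on vjtqcv: v−2=t, j−2=h, t−2=r, q−2=o, c−2=a, v−2=t.

throat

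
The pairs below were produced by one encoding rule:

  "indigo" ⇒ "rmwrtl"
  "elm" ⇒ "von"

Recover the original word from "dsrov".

Each pair mirrors across the alphabet (i↔r, n↔m, d↔w): positions sum to 25. Letters are reflected about the middle of the alphabet (position → 25−position): Atbash.
Undoing it on dsrov: d↔w, s↔h, r↔i, o↔l, v↔e.

while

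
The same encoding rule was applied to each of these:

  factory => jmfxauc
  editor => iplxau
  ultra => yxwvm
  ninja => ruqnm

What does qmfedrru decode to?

macaroni

Shifts by position in factory: pos 0: f→j (+4), pos 1: a→m (+12), pos 2: c→f (+3), pos 3: t→x (+4), pos 4: o→a (+12), pos 5: r→u (+3) — repeating every 3. It's a Vigenère-style cipher with numeric key [4,12,3]: position i shifts by key[i mod 3].
Reversing it on qmfedrru: q−4=m, m−12=a, f−3=c, e−4=a, d−12=r, r−3=o, r−4=n, u−12=i.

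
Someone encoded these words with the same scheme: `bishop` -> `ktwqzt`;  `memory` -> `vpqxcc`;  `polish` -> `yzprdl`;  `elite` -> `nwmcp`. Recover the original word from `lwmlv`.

Shifts by position in bishop: pos 0: b→k (+9), pos 1: i→t (+11), pos 2: s→w (+4), pos 3: h→q (+9), pos 4: o→z (+11), pos 5: p→t (+4) — repeating every 3. A repeating key of period 3 is used — shifts +9, +11, +4 over and over.
Reversing it on lwmlv: l−9=c, w−11=l, m−4=i, l−9=c, v−11=k.

click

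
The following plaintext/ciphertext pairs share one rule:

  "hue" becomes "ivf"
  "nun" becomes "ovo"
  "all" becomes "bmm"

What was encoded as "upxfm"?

towel

Compare letters: h→i is +1, u→v is +1, e→f is +1 — a constant shift. This is a Caesar cipher with shift 1.
Decoding upxfm: u−1=t, p−1=o, x−1=w, f−1=e, m−1=l.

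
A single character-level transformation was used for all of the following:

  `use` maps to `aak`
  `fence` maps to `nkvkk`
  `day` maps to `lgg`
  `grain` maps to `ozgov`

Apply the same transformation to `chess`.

The shift depends on letter class: consonant s→a is +8, but vowel u→a is +6. Vowels shift forward by 6 and consonants shift forward by 8.
Applying it to chess: c(cons)+8=k, h(cons)+8=p, e(vowel)+6=k, s(cons)+8=a, s(cons)+8=a.

kpkaa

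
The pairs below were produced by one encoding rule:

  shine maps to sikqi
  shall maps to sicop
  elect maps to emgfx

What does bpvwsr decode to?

In shine: s→s is +0, h→i is +1, i→k is +2, n→q is +3 — the shift increases by 1 each position. The shift increases by 1 at each position, starting from +0: 0, 1, 2, ….
Undoing it on bpvwsr: b−0=b, p−1=o, v−2=t, w−3=t, s−4=o, r−5=m.

bottom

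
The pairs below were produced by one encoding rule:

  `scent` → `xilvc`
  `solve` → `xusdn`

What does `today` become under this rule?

Letter i (0-indexed) is shifted by i+5, so successive shifts are 5, 6, 7, ….
For today: t+5=y, o+6=u, d+7=k, a+8=i, y+9=h.

yukih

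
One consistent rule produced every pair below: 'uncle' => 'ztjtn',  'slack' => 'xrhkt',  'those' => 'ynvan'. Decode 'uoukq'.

pinch

The shift increases by 1 at each position, starting from +5: 5, 6, 7, ….
Decoding uoukq: u−5=p, o−6=i, u−7=n, k−8=c, q−9=h.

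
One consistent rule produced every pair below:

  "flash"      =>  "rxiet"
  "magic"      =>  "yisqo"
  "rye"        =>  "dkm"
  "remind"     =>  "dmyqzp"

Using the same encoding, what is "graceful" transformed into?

The shift depends on letter class: consonant f→r is +12, but vowel a→i is +8. Two shifts are in play — +8 for a/e/i/o/u, +12 for every other letter.
For graceful: g(cons)+12=s, r(cons)+12=d, a(vowel)+8=i, c(cons)+12=o, e(vowel)+8=m, f(cons)+12=r, u(vowel)+8=c, l(cons)+12=x.

sdiomrcx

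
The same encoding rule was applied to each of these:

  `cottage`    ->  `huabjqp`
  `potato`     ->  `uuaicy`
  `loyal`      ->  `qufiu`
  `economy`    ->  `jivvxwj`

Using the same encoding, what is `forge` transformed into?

kuyon

Letter i (0-indexed) is shifted by i+5, so successive shifts are 5, 6, 7, ….
For forge: f+5=k, o+6=u, r+7=y, g+8=o, e+9=n.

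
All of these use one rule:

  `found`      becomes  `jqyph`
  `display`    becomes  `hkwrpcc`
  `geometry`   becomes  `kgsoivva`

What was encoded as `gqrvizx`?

context

Shifts by position in found: pos 0: f→j (+4), pos 1: o→q (+2), pos 2: u→y (+4), pos 3: n→p (+2) — repeating every 2. The shifts repeat in a cycle of length 2: positions 0,1,… shift by +4, +2, then the pattern repeats.
Reversing it on gqrvizx: g−4=c, q−2=o, r−4=n, v−2=t, i−4=e, z−2=x, x−4=t.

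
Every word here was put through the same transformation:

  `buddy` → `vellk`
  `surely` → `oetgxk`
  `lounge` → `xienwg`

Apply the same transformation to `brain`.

b(1)→v(21) and u(20)→e(4) fit y≡21x+0 (mod 26); the inverse of 21 mod 26 is 5. This is an affine cipher: with a=0,…,z=25, each position x becomes (21x+0) mod 26.
For brain: b(1)→21·1+0≡21=v; r(17)→21·17+0≡19=t; a(0)→21·0+0≡0=a; i(8)→21·8+0≡12=m; n(13)→21·13+0≡13=n (all mod 26).

vtamn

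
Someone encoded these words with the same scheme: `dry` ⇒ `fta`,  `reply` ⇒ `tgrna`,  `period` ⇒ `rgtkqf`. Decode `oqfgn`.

Compare letters: d→f is +2, r→t is +2, y→a is +2 — a constant shift. Every letter moves 2 places later in the alphabet, wrapping around z→a.
Decoding oqfgn: o−2=m, q−2=o, f−2=d, g−2=e, n−2=l.

model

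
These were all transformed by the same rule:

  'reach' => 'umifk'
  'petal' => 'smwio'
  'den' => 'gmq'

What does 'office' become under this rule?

wiiqfm

The shift depends on letter class: consonant r→u is +3, but vowel e→m is +8. Two shifts are in play — +8 for a/e/i/o/u, +3 for every other letter.
Applying it to office: o(vowel)+8=w, f(cons)+3=i, f(cons)+3=i, i(vowel)+8=q, c(cons)+3=f, e(vowel)+8=m.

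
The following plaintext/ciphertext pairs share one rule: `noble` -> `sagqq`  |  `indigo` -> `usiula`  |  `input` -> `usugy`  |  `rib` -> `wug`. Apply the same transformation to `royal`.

wadmq

The shift depends on letter class: consonant n→s is +5, but vowel o→a is +12. The rule splits by letter class: vowels +12, consonants +5.
On royal: r(cons)+5=w, o(vowel)+12=a, y(cons)+5=d, a(vowel)+12=m, l(cons)+5=q.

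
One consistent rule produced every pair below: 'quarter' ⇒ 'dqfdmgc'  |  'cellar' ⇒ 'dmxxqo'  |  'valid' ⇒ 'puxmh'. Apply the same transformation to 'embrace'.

qomdnyq

The output letters match the input read backwards, each shifted +12: quarter reversed is retrauq. Read the word backwards and shift each letter +12.
On embrace: reverse → ecarbme; then shift: e+12=q, c+12=o, a+12=m, r+12=d, b+12=n, m+12=y, e+12=q.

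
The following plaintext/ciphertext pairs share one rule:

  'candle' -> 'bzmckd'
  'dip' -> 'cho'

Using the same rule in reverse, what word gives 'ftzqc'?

It's a constant shift of +25 (ROT25).
Decoding ftzqc: f−25=g, t−25=u, z−25=a, q−25=r, c−25=d.

guard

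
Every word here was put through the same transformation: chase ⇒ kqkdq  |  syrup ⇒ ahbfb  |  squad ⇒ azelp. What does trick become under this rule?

basnw

In chase: c→k is +8, h→q is +9, a→k is +10, s→d is +11 — the shift increases by 1 each position. Letter i (0-indexed) is shifted by i+8, so successive shifts are 8, 9, 10, ….
For trick: t+8=b, r+9=a, i+10=s, c+11=n, k+12=w.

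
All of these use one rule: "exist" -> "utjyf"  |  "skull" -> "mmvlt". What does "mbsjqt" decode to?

The output letters match the input read backwards, each shifted +1: exist reversed is tsixe. The word is reversed, then every letter is shifted forward by 1.
Decoding mbsjqt: shift back: m−1=l, b−1=a, s−1=r, j−1=i, q−1=p, t−1=s → larips; then reverse → spiral.

spiral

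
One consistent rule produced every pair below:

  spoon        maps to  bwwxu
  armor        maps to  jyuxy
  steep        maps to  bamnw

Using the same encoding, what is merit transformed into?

Shifts by position in spoon: pos 0: s→b (+9), pos 1: p→w (+7), pos 2: o→w (+8), pos 3: o→x (+9), pos 4: n→u (+7) — repeating every 3. A repeating key of period 3 is used — shifts +9, +7, +8 over and over.
Applying it to merit: m+9=v, e+7=l, r+8=z, i+9=r, t+7=a.

vlzra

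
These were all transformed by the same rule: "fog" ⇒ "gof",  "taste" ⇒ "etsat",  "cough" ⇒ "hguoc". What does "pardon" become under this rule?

nodrap

It's just the letters in reverse order.
For pardon: reverse → nodrap.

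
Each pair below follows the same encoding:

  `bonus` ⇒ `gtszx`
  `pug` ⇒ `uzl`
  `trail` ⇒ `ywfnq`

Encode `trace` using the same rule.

Each letter is shifted forward by 5 in the alphabet (a Caesar shift of +5).
Applying it to trace: t+5=y, r+5=w, a+5=f, c+5=h, e+5=j.

ywfhj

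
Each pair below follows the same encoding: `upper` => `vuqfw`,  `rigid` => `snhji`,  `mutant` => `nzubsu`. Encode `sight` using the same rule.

Shifts by position in upper: pos 0: u→v (+1), pos 1: p→u (+5), pos 2: p→q (+1), pos 3: e→f (+1), pos 4: r→w (+5) — repeating every 3. The shifts repeat in a cycle of length 3: positions 0,1,… shift by +1, +5, +1, then the pattern repeats.
On sight: s+1=t, i+5=n, g+1=h, h+1=i, t+5=y.

tnhiy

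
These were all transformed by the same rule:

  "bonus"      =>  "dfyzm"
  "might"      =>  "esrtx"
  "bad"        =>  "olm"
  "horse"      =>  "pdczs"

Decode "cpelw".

later

The output letters match the input read backwards, each shifted +11: bonus reversed is sunob. Two steps: reverse the string, then apply a Caesar shift of +11.
Undoing it on cpelw: shift back: c−11=r, p−11=e, e−11=t, l−11=a, w−11=l → retal; then reverse → later.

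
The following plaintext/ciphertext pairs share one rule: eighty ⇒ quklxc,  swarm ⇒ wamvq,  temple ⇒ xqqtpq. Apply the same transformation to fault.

The shift depends on letter class: consonant g→k is +4, but vowel e→q is +12. The rule splits by letter class: vowels +12, consonants +4.
Applying it to fault: f(cons)+4=j, a(vowel)+12=m, u(vowel)+12=g, l(cons)+4=p, t(cons)+4=x.

jmgpx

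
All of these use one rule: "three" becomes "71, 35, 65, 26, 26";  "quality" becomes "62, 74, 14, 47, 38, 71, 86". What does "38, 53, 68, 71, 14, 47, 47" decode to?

t(#20)→71 and h(#8)→35: differences scale by 3, so n = 3·pos + 11. The formula is n = 3×(alphabet index, a=1) + 11.
Reversing it on 38, 53, 68, 71, 14, 47, 47: 38→(38−11)÷3=9=i, 53→(53−11)÷3=14=n, 68→(68−11)÷3=19=s, 71→(71−11)÷3=20=t, 14→(14−11)÷3=1=a, 47→(47−11)÷3=12=l, 47→(47−11)÷3=12=l.

install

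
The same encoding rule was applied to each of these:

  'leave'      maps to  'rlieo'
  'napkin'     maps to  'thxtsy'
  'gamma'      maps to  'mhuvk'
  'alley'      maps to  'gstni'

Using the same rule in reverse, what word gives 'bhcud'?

In leave: l→r is +6, e→l is +7, a→i is +8, v→e is +9 — the shift increases by 1 each position. Letter i (0-indexed) is shifted by i+6, so successive shifts are 6, 7, 8, ….
Undoing it on bhcud: b−6=v, h−7=a, c−8=u, u−9=l, d−10=t.

vault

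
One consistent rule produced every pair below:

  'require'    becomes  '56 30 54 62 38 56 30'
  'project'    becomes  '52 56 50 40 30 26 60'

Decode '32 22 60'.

r(#18)→56 and e(#5)→30: differences scale by 2, so n = 2·pos + 20. Each letter becomes 2×(its alphabet position, a=1..z=26) + 20.
Undoing it on 32 22 60: 32→(32−20)÷2=6=f, 22→(22−20)÷2=1=a, 60→(60−20)÷2=20=t.

fat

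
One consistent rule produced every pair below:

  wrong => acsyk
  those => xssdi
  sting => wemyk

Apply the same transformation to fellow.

jppwsh

It's a Vigenère-style cipher with numeric key [4,11]: position i shifts by key[i mod 2].
On fellow: f+4=j, e+11=p, l+4=p, l+11=w, o+4=s, w+11=h.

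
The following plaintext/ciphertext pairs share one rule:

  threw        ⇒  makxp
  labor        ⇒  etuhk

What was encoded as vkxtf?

Compare letters: t→m is +19, h→a is +19, r→k is +19 — a constant shift. Each letter is shifted forward by 19 in the alphabet (a Caesar shift of +19).
Undoing it on vkxtf: v−19=c, k−19=r, x−19=e, t−19=a, f−19=m.

cream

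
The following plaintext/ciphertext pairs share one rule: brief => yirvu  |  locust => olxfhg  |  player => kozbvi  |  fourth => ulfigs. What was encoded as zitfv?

Treating letters as 0–25, the rule is x ↦ 25x + 25 (mod 26).
Undoing it on zitfv: z(25)→25·(25−25)≡0=a; i(8)→25·(8−25)≡17=r; t(19)→25·(19−25)≡6=g; f(5)→25·(5−25)≡20=u; v(21)→25·(21−25)≡4=e (all mod 26).

argue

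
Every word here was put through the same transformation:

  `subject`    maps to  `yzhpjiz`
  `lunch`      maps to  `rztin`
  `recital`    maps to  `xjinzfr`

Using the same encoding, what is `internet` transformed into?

Vowels shift forward by 5 and consonants shift forward by 6.
For internet: i(vowel)+5=n, n(cons)+6=t, t(cons)+6=z, e(vowel)+5=j, r(cons)+6=x, n(cons)+6=t, e(vowel)+5=j, t(cons)+6=z.

ntzjxtjz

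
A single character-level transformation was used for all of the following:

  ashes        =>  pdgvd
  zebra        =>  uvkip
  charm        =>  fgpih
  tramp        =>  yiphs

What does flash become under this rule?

Treating letters as 0–25, the rule is x ↦ 21x + 15 (mod 26).
For flash: f(5)→21·5+15≡16=q; l(11)→21·11+15≡12=m; a(0)→21·0+15≡15=p; s(18)→21·18+15≡3=d; h(7)→21·7+15≡6=g (all mod 26).

qmpdg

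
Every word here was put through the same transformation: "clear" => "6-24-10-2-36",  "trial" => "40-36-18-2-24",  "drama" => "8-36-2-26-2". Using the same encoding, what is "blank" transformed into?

c(#3)→6 and l(#12)→24: differences scale by 2, so n = 2·pos + 0. With a=1..z=26, the number is 2·pos.
Applying it to blank: b=2→4, l=12→24, a=1→2, n=14→28, k=11→22.

4-24-2-28-22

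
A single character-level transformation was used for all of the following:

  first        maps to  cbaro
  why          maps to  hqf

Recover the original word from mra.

The output letters match the input read backwards, each shifted +9: first reversed is tsrif. The word is reversed, then every letter is shifted forward by 9.
Undoing it on mra: shift back: m−9=d, r−9=i, a−9=r → dir; then reverse → rid.

rid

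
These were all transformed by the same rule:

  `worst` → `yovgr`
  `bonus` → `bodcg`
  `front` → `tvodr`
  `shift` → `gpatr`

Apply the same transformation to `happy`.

pqzzu

w(22)→y(24) and o(14)→o(14) fit y≡11x+16 (mod 26); the inverse of 11 mod 26 is 19. This is an affine cipher: with a=0,…,z=25, each position x becomes (11x+16) mod 26.
For happy: h(7)→11·7+16≡15=p; a(0)→11·0+16≡16=q; p(15)→11·15+16≡25=z; p(15)→11·15+16≡25=z; y(24)→11·24+16≡20=u (all mod 26).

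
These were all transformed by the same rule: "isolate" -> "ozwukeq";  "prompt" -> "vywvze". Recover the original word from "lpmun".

Each letter shifts forward by (position + 6), i.e. 6, 7, 8, … — the shift grows by one for each successive letter.
Reversing it on lpmun: l−6=f, p−7=i, m−8=e, u−9=l, n−10=d.

field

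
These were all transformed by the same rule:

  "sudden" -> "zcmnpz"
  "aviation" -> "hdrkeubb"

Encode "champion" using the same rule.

In sudden: s→z is +7, u→c is +8, d→m is +9, d→n is +10 — the shift increases by 1 each position. Each letter shifts forward by (position + 7), i.e. 7, 8, 9, … — the shift grows by one for each successive letter.
For champion: c+7=j, h+8=p, a+9=j, m+10=w, p+11=a, i+12=u, o+13=b, n+14=b.

jpjwaubb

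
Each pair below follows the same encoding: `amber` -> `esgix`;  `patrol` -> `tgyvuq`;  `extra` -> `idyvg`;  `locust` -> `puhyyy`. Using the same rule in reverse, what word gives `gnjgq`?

Shifts by position in amber: pos 0: a→e (+4), pos 1: m→s (+6), pos 2: b→g (+5), pos 3: e→i (+4), pos 4: r→x (+6) — repeating every 3. The shifts repeat in a cycle of length 3: positions 0,1,… shift by +4, +6, +5, then the pattern repeats.
Decoding gnjgq: g−4=c, n−6=h, j−5=e, g−4=c, q−6=k.

check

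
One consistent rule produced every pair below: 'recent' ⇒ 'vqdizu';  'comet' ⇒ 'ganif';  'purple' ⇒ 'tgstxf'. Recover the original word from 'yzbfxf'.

unable

Shifts by position in recent: pos 0: r→v (+4), pos 1: e→q (+12), pos 2: c→d (+1), pos 3: e→i (+4), pos 4: n→z (+12), pos 5: t→u (+1) — repeating every 3. It's a Vigenère-style cipher with numeric key [4,12,1]: position i shifts by key[i mod 3].
Reversing it on yzbfxf: y−4=u, z−12=n, b−1=a, f−4=b, x−12=l, f−1=e.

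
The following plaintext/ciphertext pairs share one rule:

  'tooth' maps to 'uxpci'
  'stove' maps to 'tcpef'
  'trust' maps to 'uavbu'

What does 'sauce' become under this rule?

Shifts by position in tooth: pos 0: t→u (+1), pos 1: o→x (+9), pos 2: o→p (+1), pos 3: t→c (+9) — repeating every 2. It's a Vigenère-style cipher with numeric key [1,9]: position i shifts by key[i mod 2].
For sauce: s+1=t, a+9=j, u+1=v, c+9=l, e+1=f.

tjvlf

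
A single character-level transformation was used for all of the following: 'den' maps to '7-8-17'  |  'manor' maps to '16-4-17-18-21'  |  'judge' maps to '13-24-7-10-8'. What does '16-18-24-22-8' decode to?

The number is (letter's place in the alphabet, a=1) + 3.
Undoing it on 16-18-24-22-8: 16→(16−3)÷1=13=m, 18→(18−3)÷1=15=o, 24→(24−3)÷1=21=u, 22→(22−3)÷1=19=s, 8→(8−3)÷1=5=e.

mouse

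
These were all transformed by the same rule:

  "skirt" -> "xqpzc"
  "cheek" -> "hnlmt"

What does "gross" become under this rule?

lxvab

In skirt: s→x is +5, k→q is +6, i→p is +7, r→z is +8 — the shift increases by 1 each position. The shift increases by 1 at each position, starting from +5: 5, 6, 7, ….
Applying it to gross: g+5=l, r+6=x, o+7=v, s+8=a, s+9=b.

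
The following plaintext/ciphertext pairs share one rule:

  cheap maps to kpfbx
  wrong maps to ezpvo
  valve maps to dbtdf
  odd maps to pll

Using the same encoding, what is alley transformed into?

The shift depends on letter class: consonant c→k is +8, but vowel e→f is +1. The rule splits by letter class: vowels +1, consonants +8.
Applying it to alley: a(vowel)+1=b, l(cons)+8=t, l(cons)+8=t, e(vowel)+1=f, y(cons)+8=g.

bttfg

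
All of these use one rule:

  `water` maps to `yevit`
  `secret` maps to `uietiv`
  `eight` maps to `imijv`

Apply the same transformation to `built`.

dymnv

The shift depends on letter class: consonant w→y is +2, but vowel a→e is +4. The rule splits by letter class: vowels +4, consonants +2.
For built: b(cons)+2=d, u(vowel)+4=y, i(vowel)+4=m, l(cons)+2=n, t(cons)+2=v.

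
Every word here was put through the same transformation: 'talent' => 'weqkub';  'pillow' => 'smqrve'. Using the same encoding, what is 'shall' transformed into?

vlfrs

Each letter shifts forward by (position + 3), i.e. 3, 4, 5, … — the shift grows by one for each successive letter.
Applying it to shall: s+3=v, h+4=l, a+5=f, l+6=r, l+7=s.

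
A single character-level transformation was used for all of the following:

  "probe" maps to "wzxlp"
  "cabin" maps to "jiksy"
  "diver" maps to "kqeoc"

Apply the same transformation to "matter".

In probe: p→w is +7, r→z is +8, o→x is +9, b→l is +10 — the shift increases by 1 each position. Each letter shifts forward by (position + 7), i.e. 7, 8, 9, … — the shift grows by one for each successive letter.
On matter: m+7=t, a+8=i, t+9=c, t+10=d, e+11=p, r+12=d.

ticdpd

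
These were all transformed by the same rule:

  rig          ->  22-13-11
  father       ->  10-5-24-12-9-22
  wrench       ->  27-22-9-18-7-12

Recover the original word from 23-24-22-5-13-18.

The number is (letter's place in the alphabet, a=1) + 4.
Undoing it on 23-24-22-5-13-18: 23→(23−4)÷1=19=s, 24→(24−4)÷1=20=t, 22→(22−4)÷1=18=r, 5→(5−4)÷1=1=a, 13→(13−4)÷1=9=i, 18→(18−4)÷1=14=n.

strain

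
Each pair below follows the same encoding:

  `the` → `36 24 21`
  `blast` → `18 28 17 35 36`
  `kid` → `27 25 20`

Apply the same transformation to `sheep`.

Letters become their 1-based position plus 16 (so a→17, b→18, …).
For sheep: s=19→35, h=8→24, e=5→21, e=5→21, p=16→32.

35 24 21 21 32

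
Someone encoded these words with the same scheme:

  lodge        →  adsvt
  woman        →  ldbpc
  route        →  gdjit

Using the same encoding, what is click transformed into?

Compare letters: l→a is +15, o→d is +15, d→s is +15 — a constant shift. It's a constant shift of +15 (ROT15).
On click: c+15=r, l+15=a, i+15=x, c+15=r, k+15=z.

raxrz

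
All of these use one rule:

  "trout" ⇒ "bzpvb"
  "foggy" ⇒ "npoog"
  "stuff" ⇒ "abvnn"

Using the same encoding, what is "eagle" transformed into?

The shift depends on letter class: consonant t→b is +8, but vowel o→p is +1. The rule splits by letter class: vowels +1, consonants +8.
On eagle: e(vowel)+1=f, a(vowel)+1=b, g(cons)+8=o, l(cons)+8=t, e(vowel)+1=f.

fbotf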